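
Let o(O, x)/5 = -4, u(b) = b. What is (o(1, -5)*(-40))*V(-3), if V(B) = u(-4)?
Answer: -3200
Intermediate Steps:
o(O, x) = -20 (o(O, x) = 5*(-4) = -20)
V(B) = -4
(o(1, -5)*(-40))*V(-3) = -20*(-40)*(-4) = 800*(-4) = -3200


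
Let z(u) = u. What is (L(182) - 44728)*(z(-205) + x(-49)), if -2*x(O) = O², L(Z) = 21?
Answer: 125671377/2 ≈ 6.2836e+7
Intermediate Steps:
x(O) = -O²/2
(L(182) - 44728)*(z(-205) + x(-49)) = (21 - 44728)*(-205 - ½*(-49)²) = -44707*(-205 - ½*2401) = -44707*(-205 - 2401/2) = -44707*(-2811/2) = 125671377/2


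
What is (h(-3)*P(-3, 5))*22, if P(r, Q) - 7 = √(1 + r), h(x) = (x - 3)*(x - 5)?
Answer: 7392 + 1056*I*√2 ≈ 7392.0 + 1493.4*I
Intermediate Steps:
h(x) = (-5 + x)*(-3 + x) (h(x) = (-3 + x)*(-5 + x) = (-5 + x)*(-3 + x))
P(r, Q) = 7 + √(1 + r)
(h(-3)*P(-3, 5))*22 = ((15 + (-3)² - 8*(-3))*(7 + √(1 - 3)))*22 = ((15 + 9 + 24)*(7 + √(-2)))*22 = (48*(7 + I*√2))*22 = (336 + 48*I*√2)*22 = 7392 + 1056*I*√2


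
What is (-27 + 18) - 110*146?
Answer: -16069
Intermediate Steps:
(-27 + 18) - 110*146 = -9 - 16060 = -16069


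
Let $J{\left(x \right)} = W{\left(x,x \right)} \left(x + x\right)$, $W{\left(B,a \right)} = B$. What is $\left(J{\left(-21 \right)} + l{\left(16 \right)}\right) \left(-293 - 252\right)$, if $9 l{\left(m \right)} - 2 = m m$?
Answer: $- \frac{1488940}{3} \approx -4.9631 \cdot 10^{5}$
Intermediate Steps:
$l{\left(m \right)} = \frac{2}{9} + \frac{m^{2}}{9}$ ($l{\left(m \right)} = \frac{2}{9} + \frac{m m}{9} = \frac{2}{9} + \frac{m^{2}}{9}$)
$J{\left(x \right)} = 2 x^{2}$ ($J{\left(x \right)} = x \left(x + x\right) = x 2 x = 2 x^{2}$)
$\left(J{\left(-21 \right)} + l{\left(16 \right)}\right) \left(-293 - 252\right) = \left(2 \left(-21\right)^{2} + \left(\frac{2}{9} + \frac{16^{2}}{9}\right)\right) \left(-293 - 252\right) = \left(2 \cdot 441 + \left(\frac{2}{9} + \frac{1}{9} \cdot 256\right)\right) \left(-545\right) = \left(882 + \left(\frac{2}{9} + \frac{256}{9}\right)\right) \left(-545\right) = \left(882 + \frac{86}{3}\right) \left(-545\right) = \frac{2732}{3} \left(-545\right) = - \frac{1488940}{3}$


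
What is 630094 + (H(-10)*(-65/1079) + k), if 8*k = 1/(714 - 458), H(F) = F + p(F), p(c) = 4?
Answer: 107105960019/169984 ≈ 6.3009e+5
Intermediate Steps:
H(F) = 4 + F (H(F) = F + 4 = 4 + F)
k = 1/2048 (k = 1/(8*(714 - 458)) = (⅛)/256 = (⅛)*(1/256) = 1/2048 ≈ 0.00048828)
630094 + (H(-10)*(-65/1079) + k) = 630094 + ((4 - 10)*(-65/1079) + 1/2048) = 630094 + (-(-390)/1079 + 1/2048) = 630094 + (-6*(-5/83) + 1/2048) = 630094 + (30/83 + 1/2048) = 630094 + 61523/169984 = 107105960019/169984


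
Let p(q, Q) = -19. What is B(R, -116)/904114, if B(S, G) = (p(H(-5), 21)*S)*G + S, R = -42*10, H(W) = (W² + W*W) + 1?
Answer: -463050/452057 ≈ -1.0243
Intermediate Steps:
H(W) = 1 + 2*W² (H(W) = (W² + W²) + 1 = 2*W² + 1 = 1 + 2*W²)
R = -420
B(S, G) = S - 19*G*S (B(S, G) = (-19*S)*G + S = -19*G*S + S = S - 19*G*S)
B(R, -116)/904114 = -420*(1 - 19*(-116))/904114 = -420*(1 + 2204)*(1/904114) = -420*2205*(1/904114) = -926100*1/904114 = -463050/452057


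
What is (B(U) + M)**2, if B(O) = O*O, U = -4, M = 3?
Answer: 361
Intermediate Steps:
B(O) = O**2
(B(U) + M)**2 = ((-4)**2 + 3)**2 = (16 + 3)**2 = 19**2 = 361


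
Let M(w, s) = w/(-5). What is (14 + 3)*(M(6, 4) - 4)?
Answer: -442/5 ≈ -88.400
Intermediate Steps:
M(w, s) = -w/5 (M(w, s) = w*(-⅕) = -w/5)
(14 + 3)*(M(6, 4) - 4) = (14 + 3)*(-⅕*6 - 4) = 17*(-6/5 - 4) = 17*(-26/5) = -442/5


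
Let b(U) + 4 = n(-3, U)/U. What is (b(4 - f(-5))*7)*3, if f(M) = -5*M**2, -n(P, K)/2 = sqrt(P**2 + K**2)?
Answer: -84 - 210*sqrt(74)/43 ≈ -126.01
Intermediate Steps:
n(P, K) = -2*sqrt(K**2 + P**2) (n(P, K) = -2*sqrt(P**2 + K**2) = -2*sqrt(K**2 + P**2))
b(U) = -4 - 2*sqrt(9 + U**2)/U (b(U) = -4 + (-2*sqrt(U**2 + (-3)**2))/U = -4 + (-2*sqrt(U**2 + 9))/U = -4 + (-2*sqrt(9 + U**2))/U = -4 - 2*sqrt(9 + U**2)/U)
(b(4 - f(-5))*7)*3 = ((-4 - 2*sqrt(9 + (4 - (-5)*(-5)**2)**2)/(4 - (-5)*(-5)**2))*7)*3 = ((-4 - 2*sqrt(9 + (4 - (-5)*25)**2)/(4 - (-5)*25))*7)*3 = ((-4 - 2*sqrt(9 + (4 - 1*(-125))**2)/(4 - 1*(-125)))*7)*3 = ((-4 - 2*sqrt(9 + (4 + 125)**2)/(4 + 125))*7)*3 = ((-4 - 2*sqrt(9 + 129**2)/129)*7)*3 = ((-4 - 2*1/129*sqrt(9 + 16641))*7)*3 = ((-4 - 2*1/129*sqrt(16650))*7)*3 = ((-4 - 2*1/129*15*sqrt(74))*7)*3 = ((-4 - 10*sqrt(74)/43)*7)*3 = (-28 - 70*sqrt(74)/43)*3 = -84 - 210*sqrt(74)/43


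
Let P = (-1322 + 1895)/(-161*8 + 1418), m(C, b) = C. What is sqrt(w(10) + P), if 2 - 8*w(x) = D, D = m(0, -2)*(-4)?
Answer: sqrt(78715)/130 ≈ 2.1582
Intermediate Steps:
D = 0 (D = 0*(-4) = 0)
w(x) = 1/4 (w(x) = 1/4 - 1/8*0 = 1/4 + 0 = 1/4)
P = 573/130 (P = 573/(-1288 + 1418) = 573/130 ≈ 4.4077)
sqrt(w(10) + P) = sqrt(1/4 + 573/130) = sqrt(1211/260) = sqrt(78715)/130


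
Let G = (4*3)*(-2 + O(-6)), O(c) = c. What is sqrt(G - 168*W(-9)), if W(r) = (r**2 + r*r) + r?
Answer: 10*I*sqrt(258) ≈ 160.62*I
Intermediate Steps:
W(r) = r + 2*r**2 (W(r) = (r**2 + r**2) + r = 2*r**2 + r = r + 2*r**2)
G = -96 (G = (4*3)*(-2 - 6) = 12*(-8) = -96)
sqrt(G - 168*W(-9)) = sqrt(-96 - (-1512)*(1 + 2*(-9))) = sqrt(-96 - (-1512)*(1 - 18)) = sqrt(-96 - (-1512)*(-17)) = sqrt(-96 - 168*153) = sqrt(-96 - 25704) = sqrt(-25800) = 10*I*sqrt(258)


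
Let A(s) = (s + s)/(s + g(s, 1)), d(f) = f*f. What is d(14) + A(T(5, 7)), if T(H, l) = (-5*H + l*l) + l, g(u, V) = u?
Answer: 197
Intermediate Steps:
d(f) = f²
T(H, l) = l + l² - 5*H (T(H, l) = (-5*H + l²) + l = (l² - 5*H) + l = l + l² - 5*H)
A(s) = 1 (A(s) = (s + s)/(s + s) = (2*s)/((2*s)) = (2*s)*(1/(2*s)) = 1)
d(14) + A(T(5, 7)) = 14² + 1 = 196 + 1 = 197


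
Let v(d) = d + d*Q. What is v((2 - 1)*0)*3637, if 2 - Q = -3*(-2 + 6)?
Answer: 0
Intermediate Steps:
Q = 14 (Q = 2 - (-3)*(-2 + 6) = 2 - (-3)*4 = 2 - 1*(-12) = 2 + 12 = 14)
v(d) = 15*d (v(d) = d + d*14 = d + 14*d = 15*d)
v((2 - 1)*0)*3637 = (15*((2 - 1)*0))*3637 = (15*(1*0))*3637 = (15*0)*3637 = 0*3637 = 0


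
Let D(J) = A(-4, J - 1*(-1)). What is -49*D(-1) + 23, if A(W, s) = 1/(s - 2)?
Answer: 95/2 ≈ 47.500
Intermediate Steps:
A(W, s) = 1/(-2 + s)
D(J) = 1/(-1 + J) (D(J) = 1/(-2 + (J - 1*(-1))) = 1/(-2 + (J + 1)) = 1/(-2 + (1 + J)) = 1/(-1 + J))
-49*D(-1) + 23 = -49/(-1 - 1) + 23 = -49/(-2) + 23 = -49*(-½) + 23 = 49/2 + 23 = 95/2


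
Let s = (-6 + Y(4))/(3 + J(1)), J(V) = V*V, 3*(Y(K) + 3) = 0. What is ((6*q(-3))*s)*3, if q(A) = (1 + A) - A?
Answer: -81/2 ≈ -40.500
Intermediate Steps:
Y(K) = -3 (Y(K) = -3 + (⅓)*0 = -3 + 0 = -3)
q(A) = 1
J(V) = V²
s = -9/4 (s = (-6 - 3)/(3 + 1²) = -9/(3 + 1) = -9/4 ≈ -2.2500)
((6*q(-3))*s)*3 = ((6*1)*(-9/4))*3 = (6*(-9/4))*3 = -27/2*3 = -81/2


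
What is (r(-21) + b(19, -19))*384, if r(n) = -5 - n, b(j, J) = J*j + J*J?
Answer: 6144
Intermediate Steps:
b(j, J) = J² + J*j (b(j, J) = J*j + J² = J² + J*j)
(r(-21) + b(19, -19))*384 = ((-5 - 1*(-21)) - 19*(-19 + 19))*384 = ((-5 + 21) - 19*0)*384 = (16 + 0)*384 = 16*384 = 6144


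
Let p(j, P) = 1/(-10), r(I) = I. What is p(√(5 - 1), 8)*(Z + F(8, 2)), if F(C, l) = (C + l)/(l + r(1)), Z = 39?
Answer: -127/30 ≈ -4.2333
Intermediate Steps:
F(C, l) = (C + l)/(1 + l) (F(C, l) = (C + l)/(l + 1) = (C + l)/(1 + l))
p(j, P) = -⅒
p(√(5 - 1), 8)*(Z + F(8, 2)) = -(39 + (8 + 2)/(1 + 2))/10 = -(39 + 10/3)/10 = -⅒*127/3 = -127/30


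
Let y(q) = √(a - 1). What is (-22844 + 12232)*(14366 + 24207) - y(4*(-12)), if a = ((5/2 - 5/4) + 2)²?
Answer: -409336676 - 3*√17/4 ≈ -4.0934e+8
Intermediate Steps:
a = 169/16 (a = ((5*(½) - 5*¼) + 2)² = ((5/2 - 5/4) + 2)² = (5/4 + 2)² = (13/4)² = 169/16 ≈ 10.563)
y(q) = 3*√17/4 (y(q) = √(169/16 - 1) = √(153/16) = 3*√17/4)
(-22844 + 12232)*(14366 + 24207) - y(4*(-12)) = (-22844 + 12232)*(14366 + 24207) - 3*√17/4 = -10612*38573 - 3*√17/4 = -409336676 - 3*√17/4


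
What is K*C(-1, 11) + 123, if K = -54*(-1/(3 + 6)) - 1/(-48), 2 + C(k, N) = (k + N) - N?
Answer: 1679/16 ≈ 104.94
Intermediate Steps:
C(k, N) = -2 + k (C(k, N) = -2 + ((k + N) - N) = -2 + ((N + k) - N) = -2 + k)
K = 289/48 (K = -54/(9*(-1)) - 1*(-1/48) = -54/(-9) + 1/48 = -54*(-⅑) + 1/48 = 6 + 1/48 = 289/48 ≈ 6.0208)
K*C(-1, 11) + 123 = 289*(-2 - 1)/48 + 123 = (289/48)*(-3) + 123 = -289/16 + 123 = 1679/16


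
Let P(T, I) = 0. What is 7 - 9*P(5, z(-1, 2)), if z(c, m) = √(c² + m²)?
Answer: 7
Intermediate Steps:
7 - 9*P(5, z(-1, 2)) = 7 - 9*0 = 7 + 0 = 7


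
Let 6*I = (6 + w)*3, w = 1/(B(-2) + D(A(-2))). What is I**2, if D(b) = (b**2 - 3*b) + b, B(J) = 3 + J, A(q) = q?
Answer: 3025/324 ≈ 9.3364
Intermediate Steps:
D(b) = b**2 - 2*b
w = 1/9 (w = 1/((3 - 2) - 2*(-2 - 2)) = 1/(1 - 2*(-4)) = 1/(1 + 8) = 1/9 ≈ 0.11111)
I = 55/18 (I = ((6 + 1/9)*3)/6 = ((55/9)*3)/6 = (1/6)*(55/3) = 55/18 ≈ 3.0556)
I**2 = (55/18)**2 = 3025/324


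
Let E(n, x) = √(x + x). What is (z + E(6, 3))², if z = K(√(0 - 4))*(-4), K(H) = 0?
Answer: 6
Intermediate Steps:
E(n, x) = √2*√x (E(n, x) = √(2*x) = √2*√x)
z = 0 (z = 0*(-4) = 0)
(z + E(6, 3))² = (0 + √2*√3)² = (0 + √6)² = (√6)² = 6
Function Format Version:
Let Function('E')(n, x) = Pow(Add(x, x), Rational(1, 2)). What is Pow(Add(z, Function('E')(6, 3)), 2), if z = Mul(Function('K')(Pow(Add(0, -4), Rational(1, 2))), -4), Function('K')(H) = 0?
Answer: 6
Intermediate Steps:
Function('E')(n, x) = Mul(Pow(2, Rational(1, 2)), Pow(x, Rational(1, 2))) (Function('E')(n, x) = Pow(Mul(2, x), Rational(1, 2)) = Mul(Pow(2, Rational(1, 2)), Pow(x, Rational(1, 2))))
z = 0 (z = Mul(0, -4) = 0)
Pow(Add(z, Function('E')(6, 3)), 2) = Pow(Add(0, Mul(Pow(2, Rational(1, 2)), Pow(3, Rational(1, 2)))), 2) = Pow(Add(0, Pow(6, Rational(1, 2))), 2) = Pow(Pow(6, Rational(1, 2)), 2) = 6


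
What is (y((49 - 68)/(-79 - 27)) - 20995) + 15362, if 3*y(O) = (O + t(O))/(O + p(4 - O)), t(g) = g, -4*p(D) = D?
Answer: -5559923/987 ≈ -5633.2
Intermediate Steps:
p(D) = -D/4
y(O) = 2*O/(3*(-1 + 5*O/4)) (y(O) = ((O + O)/(O - (4 - O)/4))/3 = ((2*O)/(O + (-1 + O/4)))/3 = ((2*O)/(-1 + 5*O/4))/3 = (2*O/(-1 + 5*O/4))/3 = 2*O/(3*(-1 + 5*O/4)))
(y((49 - 68)/(-79 - 27)) - 20995) + 15362 = (8*((49 - 68)/(-79 - 27))/(3*(-4 + 5*((49 - 68)/(-79 - 27)))) - 20995) + 15362 = (8*(-19/(-106))/(3*(-4 + 5*(-19/(-106)))) - 20995) + 15362 = (8*(-19*(-1/106))/(3*(-4 + 5*(-19*(-1/106)))) - 20995) + 15362 = ((8/3)*(19/106)/(-4 + 5*(19/106)) - 20995) + 15362 = ((8/3)*(19/106)/(-4 + 95/106) - 20995) + 15362 = ((8/3)*(19/106)/(-329/106) - 20995) + 15362 = ((8/3)*(19/106)*(-106/329) - 20995) + 15362 = (-152/987 - 20995) + 15362 = -20722217/987 + 15362 = -5559923/987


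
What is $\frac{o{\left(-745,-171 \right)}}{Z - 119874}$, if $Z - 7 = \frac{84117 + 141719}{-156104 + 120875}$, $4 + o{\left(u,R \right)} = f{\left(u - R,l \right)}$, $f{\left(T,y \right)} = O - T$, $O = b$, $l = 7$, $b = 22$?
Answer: $- \frac{20855568}{4223020379} \approx -0.0049385$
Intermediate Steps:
$O = 22$
$f{\left(T,y \right)} = 22 - T$
$o{\left(u,R \right)} = 18 + R - u$ ($o{\left(u,R \right)} = -4 - \left(-22 + u - R\right) = -4 + \left(22 + \left(R - u\right)\right) = -4 + \left(22 + R - u\right) = 18 + R - u$)
$Z = \frac{20767}{35229}$ ($Z = 7 + \frac{84117 + 141719}{-156104 + 120875} = 7 + \frac{225836}{-35229} = 7 + 225836 \left(- \frac{1}{35229}\right) = 7 - \frac{225836}{35229} = \frac{20767}{35229} \approx 0.58949$)
$\frac{o{\left(-745,-171 \right)}}{Z - 119874} = \frac{18 - 171 - -745}{\frac{20767}{35229} - 119874} = \frac{18 - 171 + 745}{\frac{20767}{35229} - 119874} = \frac{592}{- \frac{4223020379}{35229}} = 592 \left(- \frac{35229}{4223020379}\right) = - \frac{20855568}{4223020379}$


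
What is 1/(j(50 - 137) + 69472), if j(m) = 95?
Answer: 1/69567 ≈ 1.4375e-5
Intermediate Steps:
1/(j(50 - 137) + 69472) = 1/(95 + 69472) = 1/69567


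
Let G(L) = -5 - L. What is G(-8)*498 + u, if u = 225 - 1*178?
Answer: 1541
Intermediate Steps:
u = 47 (u = 225 - 178 = 47)
G(-8)*498 + u = (-5 - 1*(-8))*498 + 47 = (-5 + 8)*498 + 47 = 3*498 + 47 = 1494 + 47 = 1541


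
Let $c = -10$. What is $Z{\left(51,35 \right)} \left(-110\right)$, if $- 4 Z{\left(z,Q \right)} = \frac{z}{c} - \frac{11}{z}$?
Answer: $- \frac{29821}{204} \approx -146.18$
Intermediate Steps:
$Z{\left(z,Q \right)} = \frac{z}{40} + \frac{11}{4 z}$ ($Z{\left(z,Q \right)} = - \frac{\frac{z}{-10} - \frac{11}{z}}{4} = - \frac{z \left(- \frac{1}{10}\right) - \frac{11}{z}}{4} = - \frac{- \frac{z}{10} - \frac{11}{z}}{4} = - \frac{- \frac{11}{z} - \frac{z}{10}}{4} = \frac{z}{40} + \frac{11}{4 z}$)
$Z{\left(51,35 \right)} \left(-110\right) = \frac{110 + 51^{2}}{40 \cdot 51} \left(-110\right) = \frac{1}{40} \cdot \frac{1}{51} \left(110 + 2601\right) \left(-110\right) = \frac{1}{40} \cdot \frac{1}{51} \cdot 2711 \left(-110\right) = \frac{2711}{2040} \left(-110\right) = - \frac{29821}{204}$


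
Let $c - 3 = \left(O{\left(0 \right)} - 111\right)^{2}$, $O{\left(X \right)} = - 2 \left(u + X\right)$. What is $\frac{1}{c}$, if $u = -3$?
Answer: $\frac{1}{11028} \approx 9.0678 \cdot 10^{-5}$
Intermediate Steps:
$O{\left(X \right)} = 6 - 2 X$ ($O{\left(X \right)} = - 2 \left(-3 + X\right) = 6 - 2 X$)
$c = 11028$ ($c = 3 + \left(\left(6 - 0\right) - 111\right)^{2} = 3 + \left(\left(6 + 0\right) - 111\right)^{2} = 3 + \left(6 - 111\right)^{2} = 3 + \left(-105\right)^{2} = 3 + 11025 = 11028$)
$\frac{1}{c} = \frac{1}{11028}$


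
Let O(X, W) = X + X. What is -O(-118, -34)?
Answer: 236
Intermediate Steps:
O(X, W) = 2*X
-O(-118, -34) = -2*(-118) = -1*(-236) = 236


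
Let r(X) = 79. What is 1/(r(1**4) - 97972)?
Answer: -1/97893 ≈ -1.0215e-5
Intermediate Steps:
1/(r(1**4) - 97972) = 1/(79 - 97972) = 1/(-97893) = -1/97893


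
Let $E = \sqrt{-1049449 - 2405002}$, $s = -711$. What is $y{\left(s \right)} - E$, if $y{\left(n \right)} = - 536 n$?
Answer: $381096 - 7 i \sqrt{70499} \approx 3.811 \cdot 10^{5} - 1858.6 i$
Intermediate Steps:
$E = 7 i \sqrt{70499}$ ($E = \sqrt{-3454451} = 7 i \sqrt{70499} \approx 1858.6 i$)
$y{\left(s \right)} - E = \left(-536\right) \left(-711\right) - 7 i \sqrt{70499} = 381096 - 7 i \sqrt{70499}$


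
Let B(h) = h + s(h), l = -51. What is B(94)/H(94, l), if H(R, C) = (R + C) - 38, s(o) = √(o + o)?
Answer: 94/5 + 2*√47/5 ≈ 21.542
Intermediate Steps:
s(o) = √2*√o (s(o) = √(2*o) = √2*√o)
B(h) = h + √2*√h
H(R, C) = -38 + C + R (H(R, C) = (C + R) - 38 = -38 + C + R)
B(94)/H(94, l) = (94 + √2*√94)/(-38 - 51 + 94) = (94 + 2*√47)/5 = (94 + 2*√47)*(⅕) = 94/5 + 2*√47/5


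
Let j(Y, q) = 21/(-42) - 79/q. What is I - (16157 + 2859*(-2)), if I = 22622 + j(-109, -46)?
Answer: 280237/23 ≈ 12184.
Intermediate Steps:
j(Y, q) = -½ - 79/q (j(Y, q) = 21*(-1/42) - 79/q = -½ - 79/q)
I = 520334/23 (I = 22622 + (½)*(-158 - 1*(-46))/(-46) = 22622 + (½)*(-1/46)*(-158 + 46) = 22622 + (½)*(-1/46)*(-112) = 22622 + 28/23 = 520334/23 ≈ 22623.)
I - (16157 + 2859*(-2)) = 520334/23 - (16157 + 2859*(-2)) = 520334/23 - (16157 - 5718) = 520334/23 - 1*10439 = 520334/23 - 10439 = 280237/23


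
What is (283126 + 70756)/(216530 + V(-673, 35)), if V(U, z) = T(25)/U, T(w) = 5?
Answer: 238162586/145724685 ≈ 1.6343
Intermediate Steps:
V(U, z) = 5/U
(283126 + 70756)/(216530 + V(-673, 35)) = (283126 + 70756)/(216530 + 5/(-673)) = 353882/(216530 + 5*(-1/673)) = 353882/(216530 - 5/673) = 353882/(145724685/673) = 353882*(673/145724685) = 238162586/145724685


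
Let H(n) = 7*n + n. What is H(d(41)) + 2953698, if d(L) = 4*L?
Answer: 2955010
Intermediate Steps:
H(n) = 8*n
H(d(41)) + 2953698 = 8*(4*41) + 2953698 = 8*164 + 2953698 = 1312 + 2953698 = 2955010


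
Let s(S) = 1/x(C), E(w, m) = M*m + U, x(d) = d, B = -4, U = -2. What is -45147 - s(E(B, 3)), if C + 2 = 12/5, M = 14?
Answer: -90299/2 ≈ -45150.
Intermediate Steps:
C = ⅖ (C = -2 + 12/5 = ⅖ ≈ 0.40000)
E(w, m) = -2 + 14*m (E(w, m) = 14*m - 2 = -2 + 14*m)
s(S) = 5/2 (s(S) = 1/(⅖) = 5/2)
-45147 - s(E(B, 3)) = -45147 - 1*5/2 = -45147 - 5/2 = -90299/2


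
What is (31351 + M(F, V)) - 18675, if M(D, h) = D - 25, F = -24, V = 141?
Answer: 12627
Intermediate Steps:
M(D, h) = -25 + D
(31351 + M(F, V)) - 18675 = (31351 + (-25 - 24)) - 18675 = (31351 - 49) - 18675 = 31302 - 18675 = 12627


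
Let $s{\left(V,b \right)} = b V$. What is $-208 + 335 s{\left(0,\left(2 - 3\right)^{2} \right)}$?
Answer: $-208$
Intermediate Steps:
$s{\left(V,b \right)} = V b$
$-208 + 335 s{\left(0,\left(2 - 3\right)^{2} \right)} = -208 + 335 \cdot 0 \left(2 - 3\right)^{2} = -208 + 335 \cdot 0 \left(-1\right)^{2} = -208 + 335 \cdot 0 \cdot 1 = -208 + 335 \cdot 0 = -208 + 0 = -208$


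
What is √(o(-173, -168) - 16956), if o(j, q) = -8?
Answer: 2*I*√4241 ≈ 130.25*I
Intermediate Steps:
√(o(-173, -168) - 16956) = √(-8 - 16956) = √(-16964) = 2*I*√4241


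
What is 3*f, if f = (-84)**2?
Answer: 21168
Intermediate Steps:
f = 7056
3*f = 3*7056 = 21168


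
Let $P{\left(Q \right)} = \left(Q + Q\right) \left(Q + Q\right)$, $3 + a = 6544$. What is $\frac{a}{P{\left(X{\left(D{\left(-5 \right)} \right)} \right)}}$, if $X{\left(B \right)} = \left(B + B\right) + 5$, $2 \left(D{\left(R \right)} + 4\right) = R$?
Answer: $\frac{6541}{256} \approx 25.551$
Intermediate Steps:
$a = 6541$ ($a = -3 + 6544 = 6541$)
$D{\left(R \right)} = -4 + \frac{R}{2}$
$X{\left(B \right)} = 5 + 2 B$ ($X{\left(B \right)} = 2 B + 5 = 5 + 2 B$)
$P{\left(Q \right)} = 4 Q^{2}$ ($P{\left(Q \right)} = 2 Q 2 Q = 4 Q^{2}$)
$\frac{a}{P{\left(X{\left(D{\left(-5 \right)} \right)} \right)}} = \frac{6541}{4 \left(5 + 2 \left(-4 + \frac{1}{2} \left(-5\right)\right)\right)^{2}} = \frac{6541}{4 \left(5 + 2 \left(-4 - \frac{5}{2}\right)\right)^{2}} = \frac{6541}{4 \left(5 + 2 \left(- \frac{13}{2}\right)\right)^{2}} = \frac{6541}{4 \left(5 - 13\right)^{2}} = \frac{6541}{4 \left(-8\right)^{2}} = \frac{6541}{4 \cdot 64} = \frac{6541}{256}$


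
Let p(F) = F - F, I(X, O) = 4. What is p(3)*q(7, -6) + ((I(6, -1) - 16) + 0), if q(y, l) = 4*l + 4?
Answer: -12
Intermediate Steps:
p(F) = 0
q(y, l) = 4 + 4*l
p(3)*q(7, -6) + ((I(6, -1) - 16) + 0) = 0*(4 + 4*(-6)) + ((4 - 16) + 0) = 0*(4 - 24) + (-12 + 0) = 0*(-20) - 12 = 0 - 12 = -12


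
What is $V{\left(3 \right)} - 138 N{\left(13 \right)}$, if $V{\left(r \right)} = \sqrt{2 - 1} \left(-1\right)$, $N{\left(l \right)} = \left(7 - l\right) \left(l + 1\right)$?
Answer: $11591$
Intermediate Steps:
$N{\left(l \right)} = \left(1 + l\right) \left(7 - l\right)$ ($N{\left(l \right)} = \left(7 - l\right) \left(1 + l\right) = \left(1 + l\right) \left(7 - l\right)$)
$V{\left(r \right)} = -1$ ($V{\left(r \right)} = \sqrt{1} \left(-1\right) = 1 \left(-1\right) = -1$)
$V{\left(3 \right)} - 138 N{\left(13 \right)} = -1 - 138 \left(7 - 13^{2} + 6 \cdot 13\right) = -1 - 138 \left(7 - 169 + 78\right) = -1 - -11592 = -1 + 11592 = 11591$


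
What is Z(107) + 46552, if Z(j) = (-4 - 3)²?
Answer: 46601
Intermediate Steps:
Z(j) = 49 (Z(j) = (-7)² = 49)
Z(107) + 46552 = 49 + 46552 = 46601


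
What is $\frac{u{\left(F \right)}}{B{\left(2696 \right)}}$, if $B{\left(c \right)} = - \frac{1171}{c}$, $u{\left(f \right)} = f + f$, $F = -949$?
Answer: $\frac{5117008}{1171} \approx 4369.8$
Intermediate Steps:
$u{\left(f \right)} = 2 f$
$\frac{u{\left(F \right)}}{B{\left(2696 \right)}} = \frac{2 \left(-949\right)}{\left(-1171\right) \frac{1}{2696}} = - \frac{1898}{\left(-1171\right) \frac{1}{2696}} = - \frac{1898}{- \frac{1171}{2696}} = \left(-1898\right) \left(- \frac{2696}{1171}\right) = \frac{5117008}{1171}$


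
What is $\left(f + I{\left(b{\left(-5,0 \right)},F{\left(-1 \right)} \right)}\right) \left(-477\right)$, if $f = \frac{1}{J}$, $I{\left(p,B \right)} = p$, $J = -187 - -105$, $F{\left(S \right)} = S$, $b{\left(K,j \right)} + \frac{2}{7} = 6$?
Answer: $- \frac{1561221}{574} \approx -2719.9$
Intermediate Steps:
$b{\left(K,j \right)} = \frac{40}{7}$ ($b{\left(K,j \right)} = - \frac{2}{7} + 6 = \frac{40}{7}$)
$J = -82$ ($J = -187 + 105 = -82$)
$f = - \frac{1}{82}$ ($f = \frac{1}{-82} = - \frac{1}{82} \approx -0.012195$)
$\left(f + I{\left(b{\left(-5,0 \right)},F{\left(-1 \right)} \right)}\right) \left(-477\right) = \left(- \frac{1}{82} + \frac{40}{7}\right) \left(-477\right) = \frac{3273}{574} \left(-477\right) = - \frac{1561221}{574}$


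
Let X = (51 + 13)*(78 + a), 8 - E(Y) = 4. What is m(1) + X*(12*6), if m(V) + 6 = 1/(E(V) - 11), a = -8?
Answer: 2257877/7 ≈ 3.2255e+5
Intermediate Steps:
E(Y) = 4 (E(Y) = 8 - 1*4 = 8 - 4 = 4)
m(V) = -43/7 (m(V) = -6 + 1/(4 - 11) = -6 + 1/(-7) = -6 - 1/7 = -43/7)
X = 4480 (X = (51 + 13)*(78 - 8) = 64*70 = 4480)
m(1) + X*(12*6) = -43/7 + 4480*(12*6) = -43/7 + 4480*72 = -43/7 + 322560 = 2257877/7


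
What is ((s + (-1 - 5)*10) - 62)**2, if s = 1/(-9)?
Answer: 1207801/81 ≈ 14911.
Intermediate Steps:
s = -1/9 ≈ -0.11111
((s + (-1 - 5)*10) - 62)**2 = ((-1/9 + (-1 - 5)*10) - 62)**2 = ((-1/9 - 6*10) - 62)**2 = ((-1/9 - 60) - 62)**2 = (-541/9 - 62)**2 = (-1099/9)**2 = 1207801/81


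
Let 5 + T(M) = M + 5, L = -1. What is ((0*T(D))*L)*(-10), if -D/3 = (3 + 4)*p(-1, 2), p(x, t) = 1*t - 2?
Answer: 0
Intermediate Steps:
p(x, t) = -2 + t (p(x, t) = t - 2 = -2 + t)
D = 0 (D = -3*(3 + 4)*(-2 + 2) = -21*0 = -3*0 = 0)
T(M) = M (T(M) = -5 + (M + 5) = -5 + (5 + M) = M)
((0*T(D))*L)*(-10) = ((0*0)*(-1))*(-10) = (0*(-1))*(-10) = 0*(-10) = 0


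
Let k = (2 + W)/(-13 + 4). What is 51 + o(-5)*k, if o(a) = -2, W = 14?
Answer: 491/9 ≈ 54.556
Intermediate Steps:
k = -16/9 (k = (2 + 14)/(-13 + 4) = 16/(-9) = 16*(-⅑) = -16/9 ≈ -1.7778)
51 + o(-5)*k = 51 - 2*(-16/9) = 51 + 32/9 = 491/9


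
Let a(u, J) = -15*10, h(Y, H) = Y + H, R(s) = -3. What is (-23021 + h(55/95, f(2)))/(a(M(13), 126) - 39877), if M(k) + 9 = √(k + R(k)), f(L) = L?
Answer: 437350/760513 ≈ 0.57507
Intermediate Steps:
h(Y, H) = H + Y
M(k) = -9 + √(-3 + k) (M(k) = -9 + √(k - 3) = -9 + √(-3 + k))
a(u, J) = -150
(-23021 + h(55/95, f(2)))/(a(M(13), 126) - 39877) = (-23021 + (2 + 55/95))/(-150 - 39877) = (-23021 + (2 + 55*(1/95)))/(-40027) = (-23021 + (2 + 11/19))*(-1/40027) = (-23021 + 49/19)*(-1/40027) = -437350/19*(-1/40027) = 437350/760513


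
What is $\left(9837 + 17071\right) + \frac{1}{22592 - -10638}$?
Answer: $\frac{894152841}{33230} \approx 26908.0$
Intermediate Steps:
$\left(9837 + 17071\right) + \frac{1}{22592 - -10638} = 26908 + \frac{1}{22592 + 10638} = 26908 + \frac{1}{33230} = \frac{894152841}{33230}$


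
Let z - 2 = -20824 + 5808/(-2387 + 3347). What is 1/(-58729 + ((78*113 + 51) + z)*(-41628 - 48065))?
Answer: 20/21437156587 ≈ 9.3296e-10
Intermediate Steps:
z = -416319/20 (z = 2 + (-20824 + 5808/(-2387 + 3347)) = 2 + (-20824 + 5808/960) = 2 + (-20824 + 5808*(1/960)) = 2 + (-20824 + 121/20) = 2 - 416359/20 = -416319/20 ≈ -20816.)
1/(-58729 + ((78*113 + 51) + z)*(-41628 - 48065)) = 1/(-58729 + ((78*113 + 51) - 416319/20)*(-41628 - 48065)) = 1/(-58729 + ((8814 + 51) - 416319/20)*(-89693)) = 1/(-58729 + (8865 - 416319/20)*(-89693)) = 1/(-58729 - 239019/20*(-89693)) = 1/(-58729 + 21438331167/20) = 1/(21437156587/20) = 20/21437156587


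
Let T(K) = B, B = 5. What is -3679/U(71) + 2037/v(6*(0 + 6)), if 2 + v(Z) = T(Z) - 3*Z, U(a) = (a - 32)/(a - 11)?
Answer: -28397/5 ≈ -5679.4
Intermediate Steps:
T(K) = 5
U(a) = (-32 + a)/(-11 + a)
v(Z) = 3 - 3*Z (v(Z) = -2 + (5 - 3*Z) = 3 - 3*Z)
-3679/U(71) + 2037/v(6*(0 + 6)) = -3679*(-11 + 71)/(-32 + 71) + 2037/(3 - 18*(0 + 6)) = -3679/(39/60) + 2037/(3 - 18*6) = -3679/((1/60)*39) + 2037/(3 - 3*36) = -3679/13/20 + 2037/(3 - 108) = -3679*20/13 + 2037/(-105) = -5660 + 2037*(-1/105) = -5660 - 97/5 = -28397/5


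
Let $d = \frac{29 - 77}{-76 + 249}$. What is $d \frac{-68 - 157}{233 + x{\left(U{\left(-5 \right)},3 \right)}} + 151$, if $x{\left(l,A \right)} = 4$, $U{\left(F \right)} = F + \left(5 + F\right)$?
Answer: $\frac{2067317}{13667} \approx 151.26$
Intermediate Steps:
$U{\left(F \right)} = 5 + 2 F$
$d = - \frac{48}{173} \approx -0.27746$
$d \frac{-68 - 157}{233 + x{\left(U{\left(-5 \right)},3 \right)}} + 151 = - \frac{48 \frac{-68 - 157}{233 + 4}}{173} + 151 = - \frac{48 \left(- \frac{225}{237}\right)}{173} + 151 = - \frac{48 \left(\left(-225\right) \frac{1}{237}\right)}{173} + 151 = \left(- \frac{48}{173}\right) \left(- \frac{75}{79}\right) + 151 = \frac{3600}{13667} + 151 = \frac{2067317}{13667}$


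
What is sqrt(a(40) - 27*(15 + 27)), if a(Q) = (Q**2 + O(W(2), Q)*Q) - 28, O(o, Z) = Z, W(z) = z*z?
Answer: sqrt(2038) ≈ 45.144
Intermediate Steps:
W(z) = z**2
a(Q) = -28 + 2*Q**2 (a(Q) = (Q**2 + Q*Q) - 28 = (Q**2 + Q**2) - 28 = 2*Q**2 - 28 = -28 + 2*Q**2)
sqrt(a(40) - 27*(15 + 27)) = sqrt((-28 + 2*40**2) - 27*(15 + 27)) = sqrt((-28 + 2*1600) - 27*42) = sqrt((-28 + 3200) - 1134) = sqrt(3172 - 1134) = sqrt(2038)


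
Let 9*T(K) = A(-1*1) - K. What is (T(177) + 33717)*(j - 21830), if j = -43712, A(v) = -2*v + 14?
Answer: -19878364264/9 ≈ -2.2087e+9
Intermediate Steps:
A(v) = 14 - 2*v
T(K) = 16/9 - K/9 (T(K) = ((14 - (-2)) - K)/9 = ((14 - 2*(-1)) - K)/9 = ((14 + 2) - K)/9 = (16 - K)/9 = 16/9 - K/9)
(T(177) + 33717)*(j - 21830) = ((16/9 - ⅑*177) + 33717)*(-43712 - 21830) = ((16/9 - 59/3) + 33717)*(-65542) = (-161/9 + 33717)*(-65542) = (303292/9)*(-65542) = -19878364264/9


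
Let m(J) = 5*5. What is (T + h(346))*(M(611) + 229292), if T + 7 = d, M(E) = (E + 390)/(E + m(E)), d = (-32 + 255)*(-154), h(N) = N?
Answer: -4958681734139/636 ≈ -7.7967e+9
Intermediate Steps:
m(J) = 25
d = -34342 (d = 223*(-154) = -34342)
M(E) = (390 + E)/(25 + E) (M(E) = (E + 390)/(E + 25) = (390 + E)/(25 + E))
T = -34349 (T = -7 - 34342 = -34349)
(T + h(346))*(M(611) + 229292) = (-34349 + 346)*((390 + 611)/(25 + 611) + 229292) = -34003*(1001/636 + 229292) = -34003*145830713/636 = -4958681734139/636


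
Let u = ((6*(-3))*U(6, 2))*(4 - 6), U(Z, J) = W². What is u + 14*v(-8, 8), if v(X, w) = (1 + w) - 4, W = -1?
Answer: 106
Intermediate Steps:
U(Z, J) = 1 (U(Z, J) = (-1)² = 1)
v(X, w) = -3 + w
u = 36 (u = ((6*(-3))*1)*(4 - 6) = -18*1*(-2) = -18*(-2) = 36)
u + 14*v(-8, 8) = 36 + 14*(-3 + 8) = 36 + 14*5 = 36 + 70 = 106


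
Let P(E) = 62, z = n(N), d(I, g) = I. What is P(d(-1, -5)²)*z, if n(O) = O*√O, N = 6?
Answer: 372*√6 ≈ 911.21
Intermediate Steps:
n(O) = O^(3/2)
z = 6*√6 (z = 6^(3/2) = 6*√6 ≈ 14.697)
P(d(-1, -5)²)*z = 62*(6*√6) = 372*√6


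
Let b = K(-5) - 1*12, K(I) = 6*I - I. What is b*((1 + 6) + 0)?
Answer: -259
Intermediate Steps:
K(I) = 5*I
b = -37 (b = 5*(-5) - 1*12 = -25 - 12 = -37)
b*((1 + 6) + 0) = -37*((1 + 6) + 0) = -37*(7 + 0) = -37*7 = -259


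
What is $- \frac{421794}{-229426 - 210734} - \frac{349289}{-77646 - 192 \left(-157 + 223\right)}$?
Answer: $\frac{15986553061}{3312864240} \approx 4.8256$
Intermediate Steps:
$- \frac{421794}{-229426 - 210734} - \frac{349289}{-77646 - 192 \left(-157 + 223\right)} = - \frac{421794}{-229426 - 210734} - \frac{349289}{-77646 - 12672} = - \frac{421794}{-440160} - \frac{349289}{-77646 - 12672} = \left(-421794\right) \left(- \frac{1}{440160}\right) - \frac{349289}{-90318} = \frac{70299}{73360} - - \frac{349289}{90318} = \frac{70299}{73360} + \frac{349289}{90318} = \frac{15986553061}{3312864240}$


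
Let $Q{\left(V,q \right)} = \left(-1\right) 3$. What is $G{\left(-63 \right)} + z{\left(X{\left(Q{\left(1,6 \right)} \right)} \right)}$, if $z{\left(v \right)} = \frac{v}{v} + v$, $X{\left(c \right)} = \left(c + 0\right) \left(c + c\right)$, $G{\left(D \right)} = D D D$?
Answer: $-250028$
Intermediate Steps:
$Q{\left(V,q \right)} = -3$
$G{\left(D \right)} = D^{3}$ ($G{\left(D \right)} = D^{2} D = D^{3}$)
$X{\left(c \right)} = 2 c^{2}$ ($X{\left(c \right)} = c 2 c = 2 c^{2}$)
$z{\left(v \right)} = 1 + v$
$G{\left(-63 \right)} + z{\left(X{\left(Q{\left(1,6 \right)} \right)} \right)} = \left(-63\right)^{3} + \left(1 + 2 \left(-3\right)^{2}\right) = -250047 + \left(1 + 2 \cdot 9\right) = -250047 + \left(1 + 18\right) = -250047 + 19 = -250028$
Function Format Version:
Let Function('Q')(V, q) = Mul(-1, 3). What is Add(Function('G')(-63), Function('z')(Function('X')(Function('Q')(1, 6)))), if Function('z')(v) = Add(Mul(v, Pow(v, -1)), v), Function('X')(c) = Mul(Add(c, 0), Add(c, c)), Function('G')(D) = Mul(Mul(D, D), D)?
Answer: -250028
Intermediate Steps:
Function('Q')(V, q) = -3
Function('G')(D) = Pow(D, 3) (Function('G')(D) = Mul(Pow(D, 2), D) = Pow(D, 3))
Function('X')(c) = Mul(2, Pow(c, 2)) (Function('X')(c) = Mul(c, Mul(2, c)) = Mul(2, Pow(c, 2)))
Function('z')(v) = Add(1, v)
Add(Function('G')(-63), Function('z')(Function('X')(Function('Q')(1, 6)))) = Add(Pow(-63, 3), Add(1, Mul(2, Pow(-3, 2)))) = Add(-250047, Add(1, Mul(2, 9))) = Add(-250047, Add(1, 18)) = Add(-250047, 19) = -250028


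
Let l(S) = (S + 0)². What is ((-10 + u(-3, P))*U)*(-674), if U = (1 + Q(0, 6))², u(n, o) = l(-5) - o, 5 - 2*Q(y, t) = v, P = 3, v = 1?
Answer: -72792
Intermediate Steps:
Q(y, t) = 2 (Q(y, t) = 5/2 - ½*1 = 5/2 - ½ = 2)
l(S) = S²
u(n, o) = 25 - o (u(n, o) = (-5)² - o = 25 - o)
U = 9 (U = (1 + 2)² = 3² = 9)
((-10 + u(-3, P))*U)*(-674) = ((-10 + (25 - 1*3))*9)*(-674) = ((-10 + (25 - 3))*9)*(-674) = ((-10 + 22)*9)*(-674) = (12*9)*(-674) = 108*(-674) = -72792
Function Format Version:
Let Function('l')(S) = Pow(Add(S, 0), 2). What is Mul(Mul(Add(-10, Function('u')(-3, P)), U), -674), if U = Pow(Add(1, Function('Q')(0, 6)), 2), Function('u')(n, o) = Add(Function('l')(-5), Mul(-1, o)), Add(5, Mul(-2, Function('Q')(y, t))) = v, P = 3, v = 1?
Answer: -72792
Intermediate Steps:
Function('Q')(y, t) = 2 (Function('Q')(y, t) = Add(Rational(5, 2), Mul(Rational(-1, 2), 1)) = Add(Rational(5, 2), Rational(-1, 2)) = 2)
Function('l')(S) = Pow(S, 2)
Function('u')(n, o) = Add(25, Mul(-1, o)) (Function('u')(n, o) = Add(Pow(-5, 2), Mul(-1, o)) = Add(25, Mul(-1, o)))
U = 9 (U = Pow(Add(1, 2), 2) = Pow(3, 2) = 9)
Mul(Mul(Add(-10, Function('u')(-3, P)), U), -674) = Mul(Mul(Add(-10, Add(25, Mul(-1, 3))), 9), -674) = Mul(Mul(Add(-10, Add(25, -3)), 9), -674) = Mul(Mul(Add(-10, 22), 9), -674) = Mul(Mul(12, 9), -674) = Mul(108, -674) = -72792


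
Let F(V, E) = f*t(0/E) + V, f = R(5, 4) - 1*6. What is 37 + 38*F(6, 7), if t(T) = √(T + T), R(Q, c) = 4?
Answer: 265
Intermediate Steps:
t(T) = √2*√T (t(T) = √(2*T) = √2*√T)
f = -2 (f = 4 - 1*6 = 4 - 6 = -2)
F(V, E) = V (F(V, E) = -2*√2*√(0/E) + V = -2*√2*√0 + V = -2*√2*0 + V = -2*0 + V = 0 + V = V)
37 + 38*F(6, 7) = 37 + 38*6 = 37 + 228 = 265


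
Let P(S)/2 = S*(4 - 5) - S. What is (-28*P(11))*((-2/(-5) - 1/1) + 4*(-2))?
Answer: -52976/5 ≈ -10595.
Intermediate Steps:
P(S) = -4*S (P(S) = 2*(S*(4 - 5) - S) = 2*(S*(-1) - S) = 2*(-S - S) = 2*(-2*S) = -4*S)
(-28*P(11))*((-2/(-5) - 1/1) + 4*(-2)) = (-(-112)*11)*((-2/(-5) - 1/1) + 4*(-2)) = (-28*(-44))*((-2*(-⅕) - 1*1) - 8) = 1232*((⅖ - 1) - 8) = 1232*(-⅗ - 8) = 1232*(-43/5) = -52976/5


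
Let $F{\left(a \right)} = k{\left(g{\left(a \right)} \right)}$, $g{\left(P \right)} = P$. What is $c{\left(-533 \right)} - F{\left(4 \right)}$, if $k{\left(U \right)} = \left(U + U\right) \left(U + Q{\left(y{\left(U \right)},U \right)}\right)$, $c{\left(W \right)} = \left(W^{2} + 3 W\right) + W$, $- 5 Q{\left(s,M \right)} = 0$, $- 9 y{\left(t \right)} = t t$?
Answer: $281925$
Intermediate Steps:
$y{\left(t \right)} = - \frac{t^{2}}{9}$ ($y{\left(t \right)} = - \frac{t t}{9} = - \frac{t^{2}}{9}$)
$Q{\left(s,M \right)} = 0$ ($Q{\left(s,M \right)} = \left(- \frac{1}{5}\right) 0 = 0$)
$c{\left(W \right)} = W^{2} + 4 W$
$k{\left(U \right)} = 2 U^{2}$ ($k{\left(U \right)} = \left(U + U\right) \left(U + 0\right) = 2 U U = 2 U^{2}$)
$F{\left(a \right)} = 2 a^{2}$
$c{\left(-533 \right)} - F{\left(4 \right)} = - 533 \left(4 - 533\right) - 2 \cdot 4^{2} = \left(-533\right) \left(-529\right) - 2 \cdot 16 = 281957 - 32 = 281925$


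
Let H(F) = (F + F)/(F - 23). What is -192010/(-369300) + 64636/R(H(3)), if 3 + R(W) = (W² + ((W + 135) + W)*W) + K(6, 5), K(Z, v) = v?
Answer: -238627342577/141183390 ≈ -1690.2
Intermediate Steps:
H(F) = 2*F/(-23 + F) (H(F) = (2*F)/(-23 + F) = 2*F/(-23 + F))
R(W) = 2 + W² + W*(135 + 2*W) (R(W) = -3 + ((W² + ((W + 135) + W)*W) + 5) = -3 + ((W² + ((135 + W) + W)*W) + 5) = -3 + ((W² + (135 + 2*W)*W) + 5) = -3 + ((W² + W*(135 + 2*W)) + 5) = -3 + (5 + W² + W*(135 + 2*W)) = 2 + W² + W*(135 + 2*W))
-192010/(-369300) + 64636/R(H(3)) = -192010/(-369300) + 64636/(2 + 3*(2*3/(-23 + 3))² + 135*(2*3/(-23 + 3))) = -192010*(-1/369300) + 64636/(2 + 3*(2*3/(-20))² + 135*(2*3/(-20))) = 19201/36930 + 64636/(2 + 3*(2*3*(-1/20))² + 135*(2*3*(-1/20))) = 19201/36930 + 64636/(2 + 3*(-3/10)² + 135*(-3/10)) = 19201/36930 + 64636/(2 + 3*(9/100) - 81/2) = 19201/36930 + 64636/(2 + 27/100 - 81/2) = 19201/36930 + 64636/(-3823/100) = 19201/36930 + 64636*(-100/3823) = 19201/36930 - 6463600/3823 = -238627342577/141183390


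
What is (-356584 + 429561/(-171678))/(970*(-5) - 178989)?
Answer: 20406019171/10520370614 ≈ 1.9397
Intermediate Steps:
(-356584 + 429561/(-171678))/(970*(-5) - 178989) = (-356584 + 429561*(-1/171678))/(-4850 - 178989) = (-356584 - 143187/57226)/(-183839) = -20406019171/57226*(-1/183839) = 20406019171/10520370614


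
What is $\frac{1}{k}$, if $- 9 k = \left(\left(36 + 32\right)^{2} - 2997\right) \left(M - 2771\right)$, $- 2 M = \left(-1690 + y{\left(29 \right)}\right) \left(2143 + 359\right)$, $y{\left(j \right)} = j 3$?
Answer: $- \frac{9}{3258200914} \approx -2.7623 \cdot 10^{-9}$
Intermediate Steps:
$y{\left(j \right)} = 3 j$
$M = 2005353$ ($M = - \frac{\left(-1690 + 3 \cdot 29\right) \left(2143 + 359\right)}{2} = - \frac{\left(-1690 + 87\right) 2502}{2} = - \frac{\left(-1603\right) 2502}{2} = \left(- \frac{1}{2}\right) \left(-4010706\right) = 2005353$)
$k = - \frac{3258200914}{9}$ ($k = - \frac{\left(\left(36 + 32\right)^{2} - 2997\right) \left(2005353 - 2771\right)}{9} = - \frac{\left(68^{2} - 2997\right) 2002582}{9} = - \frac{\left(4624 - 2997\right) 2002582}{9} = - \frac{1627 \cdot 2002582}{9} = \left(- \frac{1}{9}\right) 3258200914 = - \frac{3258200914}{9} \approx -3.6202 \cdot 10^{8}$)
$\frac{1}{k} = \frac{1}{- \frac{3258200914}{9}} = - \frac{9}{3258200914}$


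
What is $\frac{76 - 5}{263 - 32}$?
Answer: $\frac{71}{231} \approx 0.30736$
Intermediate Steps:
$\frac{76 - 5}{263 - 32} = \frac{71}{231}$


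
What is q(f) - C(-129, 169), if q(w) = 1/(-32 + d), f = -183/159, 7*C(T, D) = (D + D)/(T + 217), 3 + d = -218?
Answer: -3915/7084 ≈ -0.55265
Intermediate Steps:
d = -221 (d = -3 - 218 = -221)
C(T, D) = 2*D/(7*(217 + T)) (C(T, D) = ((D + D)/(T + 217))/7 = ((2*D)/(217 + T))/7 = (2*D/(217 + T))/7 = 2*D/(7*(217 + T)))
f = -61/53 (f = -183*1/159 = -61/53 ≈ -1.1509)
q(w) = -1/253 (q(w) = 1/(-32 - 221) = 1/(-253) = -1/253)
q(f) - C(-129, 169) = -1/253 - 2*169/(7*(217 - 129)) = -1/253 - 2*169/(7*88) = -1/253 - 1*169/308 = -1/253 - 169/308 = -3915/7084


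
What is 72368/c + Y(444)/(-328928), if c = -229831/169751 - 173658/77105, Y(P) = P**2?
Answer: -19473108562141435693/970332222294454 ≈ -20069.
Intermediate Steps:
c = -47199738413/13088650855 (c = -229831*1/169751 - 173658*1/77105 = -229831/169751 - 173658/77105 = -47199738413/13088650855 ≈ -3.6062)
72368/c + Y(444)/(-328928) = 72368/(-47199738413/13088650855) + 444**2/(-328928) = 72368*(-13088650855/47199738413) + 197136*(-1/328928) = -947199485074640/47199738413 - 12321/20558 = -19473108562141435693/970332222294454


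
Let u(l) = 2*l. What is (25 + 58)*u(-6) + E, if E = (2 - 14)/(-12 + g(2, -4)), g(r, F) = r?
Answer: -4974/5 ≈ -994.80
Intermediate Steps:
E = 6/5 (E = (2 - 14)/(-12 + 2) = -12/(-10) = -12*(-⅒) = 6/5 ≈ 1.2000)
(25 + 58)*u(-6) + E = (25 + 58)*(2*(-6)) + 6/5 = 83*(-12) + 6/5 = -996 + 6/5 = -4974/5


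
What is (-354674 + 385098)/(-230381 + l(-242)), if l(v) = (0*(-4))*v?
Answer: -30424/230381 ≈ -0.13206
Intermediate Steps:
l(v) = 0 (l(v) = 0*v = 0)
(-354674 + 385098)/(-230381 + l(-242)) = (-354674 + 385098)/(-230381 + 0) = 30424/(-230381) = 30424*(-1/230381) = -30424/230381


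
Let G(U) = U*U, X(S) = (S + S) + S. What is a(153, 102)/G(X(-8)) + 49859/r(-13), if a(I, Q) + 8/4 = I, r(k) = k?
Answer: -28716821/7488 ≈ -3835.0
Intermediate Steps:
X(S) = 3*S (X(S) = 2*S + S = 3*S)
a(I, Q) = -2 + I
G(U) = U**2
a(153, 102)/G(X(-8)) + 49859/r(-13) = (-2 + 153)/((3*(-8))**2) + 49859/(-13) = 151/((-24)**2) + 49859*(-1/13) = 151/576 - 49859/13 = -28716821/7488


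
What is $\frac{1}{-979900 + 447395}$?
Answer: $- \frac{1}{532505} \approx -1.8779 \cdot 10^{-6}$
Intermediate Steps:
$\frac{1}{-979900 + 447395} = \frac{1}{-532505} = - \frac{1}{532505}$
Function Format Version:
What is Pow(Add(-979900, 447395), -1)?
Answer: Rational(-1, 532505) ≈ -1.8779e-6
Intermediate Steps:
Pow(Add(-979900, 447395), -1) = Pow(-532505, -1) = Rational(-1, 532505)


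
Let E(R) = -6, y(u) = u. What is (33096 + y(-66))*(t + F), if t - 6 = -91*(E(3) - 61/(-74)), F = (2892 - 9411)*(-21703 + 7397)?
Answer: 113975556327495/37 ≈ 3.0804e+12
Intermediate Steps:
F = 93260814 (F = -6519*(-14306) = 93260814)
t = 35297/74 (t = 6 - 91*(-6 - 61/(-74)) = 6 - 91*(-6 - 61*(-1/74)) = 6 - 91*(-6 + 61/74) = 6 - 91*(-383/74) = 6 + 34853/74 = 35297/74 ≈ 476.99)
(33096 + y(-66))*(t + F) = (33096 - 66)*(35297/74 + 93260814) = 33030*(6901335533/74) = 113975556327495/37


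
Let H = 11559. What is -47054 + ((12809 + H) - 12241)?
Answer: -34927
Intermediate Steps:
-47054 + ((12809 + H) - 12241) = -47054 + ((12809 + 11559) - 12241) = -47054 + (24368 - 12241) = -47054 + 12127 = -34927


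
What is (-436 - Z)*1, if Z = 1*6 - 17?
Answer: -425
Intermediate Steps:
Z = -11 (Z = 6 - 17 = -11)
(-436 - Z)*1 = (-436 - 1*(-11))*1 = (-436 + 11)*1 = -425*1 = -425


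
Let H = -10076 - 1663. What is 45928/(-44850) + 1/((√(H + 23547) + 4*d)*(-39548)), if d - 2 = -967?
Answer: -3380199725369731/3300861318877200 + 3*√82/147195599504 ≈ -1.0240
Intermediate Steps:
d = -965 (d = 2 - 967 = -965)
H = -11739
45928/(-44850) + 1/((√(H + 23547) + 4*d)*(-39548)) = 45928/(-44850) + 1/((√(-11739 + 23547) + 4*(-965))*(-39548)) = 45928*(-1/44850) - 1/39548/(√11808 - 3860) = -22964/22425 - 1/39548/(12*√82 - 3860) = -22964/22425 - 1/39548/(-3860 + 12*√82) = -22964/22425 - 1/(39548*(-3860 + 12*√82))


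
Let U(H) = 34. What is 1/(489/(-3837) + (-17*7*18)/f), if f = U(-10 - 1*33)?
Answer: -1279/80740 ≈ -0.015841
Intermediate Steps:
f = 34
1/(489/(-3837) + (-17*7*18)/f) = 1/(489/(-3837) + (-17*7*18)/34) = 1/(489*(-1/3837) - 119*18*(1/34)) = 1/(-163/1279 - 2142*1/34) = 1/(-163/1279 - 63) = 1/(-80740/1279) = -1279/80740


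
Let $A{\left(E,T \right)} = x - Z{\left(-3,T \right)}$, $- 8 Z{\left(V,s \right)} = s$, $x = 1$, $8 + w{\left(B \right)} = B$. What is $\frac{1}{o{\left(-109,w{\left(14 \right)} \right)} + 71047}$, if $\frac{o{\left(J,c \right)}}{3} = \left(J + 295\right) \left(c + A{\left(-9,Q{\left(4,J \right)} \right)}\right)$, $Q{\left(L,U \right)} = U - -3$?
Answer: $\frac{2}{135119} \approx 1.4802 \cdot 10^{-5}$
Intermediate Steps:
$w{\left(B \right)} = -8 + B$
$Q{\left(L,U \right)} = 3 + U$ ($Q{\left(L,U \right)} = U + 3 = 3 + U$)
$Z{\left(V,s \right)} = - \frac{s}{8}$
$A{\left(E,T \right)} = 1 + \frac{T}{8}$ ($A{\left(E,T \right)} = 1 - - \frac{T}{8} = 1 + \frac{T}{8}$)
$o{\left(J,c \right)} = 3 \left(295 + J\right) \left(\frac{11}{8} + c + \frac{J}{8}\right)$ ($o{\left(J,c \right)} = 3 \left(J + 295\right) \left(c + \left(1 + \frac{3 + J}{8}\right)\right) = 3 \left(295 + J\right) \left(c + \left(1 + \left(\frac{3}{8} + \frac{J}{8}\right)\right)\right) = 3 \left(295 + J\right) \left(c + \left(\frac{11}{8} + \frac{J}{8}\right)\right) = 3 \left(295 + J\right) \left(\frac{11}{8} + c + \frac{J}{8}\right)$)
$\frac{1}{o{\left(-109,w{\left(14 \right)} \right)} + 71047} = \frac{1}{\left(\frac{9735}{8} + 885 \left(-8 + 14\right) + \frac{3 \left(-109\right)^{2}}{8} + \frac{459}{4} \left(-109\right) + 3 \left(-109\right) \left(-8 + 14\right)\right) + 71047} = \frac{1}{\left(\frac{9735}{8} + 885 \cdot 6 + \frac{3}{8} \cdot 11881 - \frac{50031}{4} + 3 \left(-109\right) 6\right) + 71047} = \frac{1}{\left(\frac{9735}{8} + 5310 + \frac{35643}{8} - \frac{50031}{4} - 1962\right) + 71047} = \frac{1}{- \frac{6975}{2} + 71047} = \frac{1}{\frac{135119}{2}} = \frac{2}{135119}$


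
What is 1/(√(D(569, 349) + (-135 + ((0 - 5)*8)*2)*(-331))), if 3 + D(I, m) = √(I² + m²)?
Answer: (71162 + √445562)^(-½) ≈ 0.0037312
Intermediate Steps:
D(I, m) = -3 + √(I² + m²)
1/(√(D(569, 349) + (-135 + ((0 - 5)*8)*2)*(-331))) = 1/(√((-3 + √(569² + 349²)) + (-135 + ((0 - 5)*8)*2)*(-331))) = 1/(√((-3 + √(323761 + 121801)) + (-135 - 5*8*2)*(-331))) = 1/(√((-3 + √445562) + (-135 - 40*2)*(-331))) = 1/(√((-3 + √445562) + (-135 - 80)*(-331))) = 1/(√((-3 + √445562) - 215*(-331))) = 1/(√((-3 + √445562) + 71165)) = 1/(√(71162 + √445562)) = (71162 + √445562)^(-½)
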